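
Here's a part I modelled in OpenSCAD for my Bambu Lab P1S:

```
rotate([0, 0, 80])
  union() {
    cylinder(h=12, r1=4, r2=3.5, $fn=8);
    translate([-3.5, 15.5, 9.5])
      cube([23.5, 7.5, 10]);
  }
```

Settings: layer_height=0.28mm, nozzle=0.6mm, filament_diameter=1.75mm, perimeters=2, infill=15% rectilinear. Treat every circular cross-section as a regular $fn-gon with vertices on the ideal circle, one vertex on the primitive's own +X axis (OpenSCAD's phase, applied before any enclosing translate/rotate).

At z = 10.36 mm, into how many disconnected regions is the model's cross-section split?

2

At z = 10.36 mm: the cone (r1=4→r2=3.5) has section circumradius 3.568 here — a regular 8-gon; the cube at (-3.5, 15.5) (footprint 23.5×7.5) is included at this height; Taking the union: the 2 present regions are separate (no shared area or edge), so areas and boundary lengths simply add and each stays a separate island — 2 connected regions; (whole slice rotated 80° about Z — lengths, areas and connectivity unchanged). The result has 2 disconnected regions.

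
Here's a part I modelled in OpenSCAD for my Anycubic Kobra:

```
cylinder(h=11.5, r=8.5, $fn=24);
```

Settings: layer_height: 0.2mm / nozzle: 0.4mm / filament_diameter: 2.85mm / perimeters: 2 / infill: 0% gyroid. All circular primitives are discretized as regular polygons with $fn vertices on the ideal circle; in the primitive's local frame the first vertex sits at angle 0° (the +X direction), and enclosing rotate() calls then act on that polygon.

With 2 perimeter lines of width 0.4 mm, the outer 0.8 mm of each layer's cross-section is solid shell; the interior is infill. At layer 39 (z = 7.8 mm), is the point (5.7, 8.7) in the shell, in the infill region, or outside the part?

outside

At z = 7.8 mm: the r=8.5 cylinder contributes a regular 24-gon of circumradius 8.5. Overall, the cross-section is a single solid region. The nearest boundary edge runs (6.01, 6.01)→(4.25, 7.36); distance from the point to it = 1.94 mm. The point is not inside any of the regions above, so it lies outside the cross-section (1.94 mm from the nearest boundary).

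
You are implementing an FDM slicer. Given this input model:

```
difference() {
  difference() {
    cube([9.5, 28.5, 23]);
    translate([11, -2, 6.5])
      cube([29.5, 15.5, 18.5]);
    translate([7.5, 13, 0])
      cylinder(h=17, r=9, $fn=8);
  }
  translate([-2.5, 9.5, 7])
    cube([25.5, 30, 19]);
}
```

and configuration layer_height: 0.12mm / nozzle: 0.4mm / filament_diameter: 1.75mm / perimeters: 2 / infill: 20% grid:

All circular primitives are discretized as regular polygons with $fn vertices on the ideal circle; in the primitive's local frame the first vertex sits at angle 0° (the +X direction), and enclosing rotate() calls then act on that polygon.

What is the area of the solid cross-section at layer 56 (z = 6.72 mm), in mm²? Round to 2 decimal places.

At z = 6.72 mm: the 9.5×28.5 cube contributes its full rectangle (area 270.75 mm²); the cube at (11, -2) (footprint 29.5×15.5) is included at this height (area 457.25 mm²); the r=9 cylinder at (7.5, 13) contributes a regular 8-gon of circumradius 9 (area = (8/2)·9.000²·sin(360°/8) = 229.10 mm²); Taking the first minus the rest: starting from the 9.5×28.5 cube (270.75 mm²), the 29.5×15.5 cube at (11, -2) misses the remaining region (no effect); the r=9 cylinder at (7.5, 13) partially overlaps it — only the 143.46 mm² overlap (of its 229.10 mm²) is removed, clipping the outline — area = 127.29 mm²; the cube at (-2.5, 9.5) is absent (z outside [7, 26]); Taking the first minus the rest: none of the subtracted shapes is present at this height, so that combined region is unchanged — area = 127.29 mm². Overall, the cross-section has 2 separate islands. Net area = 127.29 mm².

127.29 mm²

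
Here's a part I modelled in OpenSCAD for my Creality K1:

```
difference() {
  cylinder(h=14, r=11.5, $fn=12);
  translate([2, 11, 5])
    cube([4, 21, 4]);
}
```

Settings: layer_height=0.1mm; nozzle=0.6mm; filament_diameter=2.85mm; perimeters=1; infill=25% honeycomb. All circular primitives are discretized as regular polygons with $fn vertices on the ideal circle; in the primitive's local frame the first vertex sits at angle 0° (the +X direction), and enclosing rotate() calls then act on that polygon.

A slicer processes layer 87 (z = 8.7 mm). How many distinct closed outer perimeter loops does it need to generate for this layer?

1

At z = 8.7 mm: the r=11.5 cylinder gives a regular 12-gon of circumradius 11.5 (constant along its height); the 4×21 cube at (2, 11) contributes its full rectangle; Subtracting the remaining from the first: starting from the r=11.5 cylinder, the 4×21 cube at (2, 11) misses the remaining region (no effect) — 1 connected region. The result has 1 disconnected region.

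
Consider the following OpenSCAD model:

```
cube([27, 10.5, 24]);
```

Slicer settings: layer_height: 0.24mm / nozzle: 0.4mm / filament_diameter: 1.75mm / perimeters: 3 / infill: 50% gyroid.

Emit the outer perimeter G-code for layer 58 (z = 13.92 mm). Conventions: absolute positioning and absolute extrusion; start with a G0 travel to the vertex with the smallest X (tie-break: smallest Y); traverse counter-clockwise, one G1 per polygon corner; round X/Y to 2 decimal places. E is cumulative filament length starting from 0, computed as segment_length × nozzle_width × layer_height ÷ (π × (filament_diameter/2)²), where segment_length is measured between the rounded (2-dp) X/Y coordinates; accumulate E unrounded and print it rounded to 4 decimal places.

At z = 13.92 mm: the cube (footprint 27×10.5) is included at this height. The outline is a single polygon with 4 vertices. Extrusion per mm of travel: 0.4 × 0.24 / (π × 0.875²) = 0.039912. Accumulating E over each segment gives final E = 2.9934.

G0 X0.00 Y0.00 Z13.92
G1 X27.00 Y0.00 E1.0776
G1 X27.00 Y10.50 E1.4967
G1 X0.00 Y10.50 E2.5743
G1 X0.00 Y0.00 E2.9934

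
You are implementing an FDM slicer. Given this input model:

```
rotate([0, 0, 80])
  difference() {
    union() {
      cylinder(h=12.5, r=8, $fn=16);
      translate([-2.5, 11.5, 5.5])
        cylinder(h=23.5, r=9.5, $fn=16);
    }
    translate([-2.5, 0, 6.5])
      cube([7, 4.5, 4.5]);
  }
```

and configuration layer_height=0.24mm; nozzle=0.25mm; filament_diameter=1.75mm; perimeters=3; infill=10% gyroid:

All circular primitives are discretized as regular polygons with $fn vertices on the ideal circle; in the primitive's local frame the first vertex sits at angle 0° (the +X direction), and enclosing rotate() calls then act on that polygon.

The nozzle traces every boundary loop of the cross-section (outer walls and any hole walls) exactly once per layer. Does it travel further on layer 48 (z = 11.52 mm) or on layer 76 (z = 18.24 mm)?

layer 48 (z = 11.52 mm)

Layer 48 (z = 11.52): the r=8 cylinder contributes a regular 16-gon of circumradius 8 (perimeter = 2·16·8.000·sin(180°/16) = 49.94 mm); the r=9.5 cylinder at (-2.5, 11.5) contributes a regular 16-gon of circumradius 9.5 (perimeter = 2·16·9.500·sin(180°/16) = 59.31 mm); Merging all regions: the regions partially overlap (shared area 47.86 mm²), so the edge portions inside another operand are dropped and the merged outline is re-measured after clipping — boundary = 80.89 mm; the cube at (-2.5, 0) is not intersected at this z (z outside [6.5, 11]); After the difference (first − rest): none of the subtracted shapes is present at this height, so that combined region is unchanged — boundary = 80.89 mm; (rotated 80° about Z; rotation is an isometry so areas/perimeters/island counts are preserved). So its perimeter = 80.89 mm. Layer 76 (z = 18.24): the cylinder is not intersected at this z (z outside [0, 12.5]); the r=9.5 cylinder at (-2.5, 11.5) gives a regular 16-gon of circumradius 9.5 (constant along its height) (perimeter = 2·16·9.500·sin(180°/16) = 59.31 mm); Taking the union: only the r=9.5 cylinder at (-2.5, 11.5) is present, so the union is just that shape — boundary = 59.31 mm; the cube at (-2.5, 0) is absent (z outside [6.5, 11]); After the difference (first − rest): none of the subtracted shapes is present at this height, so the result so far is unchanged — boundary = 59.31 mm; (whole slice rotated 80° about Z — lengths, areas and connectivity unchanged). So its perimeter = 59.31 mm. Layer 48 is larger (80.89 vs 59.31 mm).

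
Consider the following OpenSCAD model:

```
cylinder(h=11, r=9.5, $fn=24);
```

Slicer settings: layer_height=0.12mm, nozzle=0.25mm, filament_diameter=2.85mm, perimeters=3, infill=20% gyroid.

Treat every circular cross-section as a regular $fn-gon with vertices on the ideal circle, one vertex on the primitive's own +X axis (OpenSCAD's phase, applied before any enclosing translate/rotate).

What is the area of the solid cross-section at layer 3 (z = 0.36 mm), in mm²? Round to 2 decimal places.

280.30 mm²

At z = 0.36 mm: the cylinder: section is a regular 24-gon, circumradius r=9.5 (area = (24/2)·9.500²·sin(360°/24) = 280.30 mm²). Overall, the cross-section is a single solid region. Net area = 280.30 mm².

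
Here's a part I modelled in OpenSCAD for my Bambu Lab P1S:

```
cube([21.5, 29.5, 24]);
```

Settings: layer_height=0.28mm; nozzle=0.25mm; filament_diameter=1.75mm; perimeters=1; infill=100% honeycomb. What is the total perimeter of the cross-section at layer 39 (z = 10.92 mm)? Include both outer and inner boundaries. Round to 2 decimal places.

At z = 10.92 mm: the cube (footprint 21.5×29.5) is included at this height (perimeter 102.00 mm). Overall, the cross-section is a single solid region. Total boundary length (outer) = 102.00 mm.

102.00 mm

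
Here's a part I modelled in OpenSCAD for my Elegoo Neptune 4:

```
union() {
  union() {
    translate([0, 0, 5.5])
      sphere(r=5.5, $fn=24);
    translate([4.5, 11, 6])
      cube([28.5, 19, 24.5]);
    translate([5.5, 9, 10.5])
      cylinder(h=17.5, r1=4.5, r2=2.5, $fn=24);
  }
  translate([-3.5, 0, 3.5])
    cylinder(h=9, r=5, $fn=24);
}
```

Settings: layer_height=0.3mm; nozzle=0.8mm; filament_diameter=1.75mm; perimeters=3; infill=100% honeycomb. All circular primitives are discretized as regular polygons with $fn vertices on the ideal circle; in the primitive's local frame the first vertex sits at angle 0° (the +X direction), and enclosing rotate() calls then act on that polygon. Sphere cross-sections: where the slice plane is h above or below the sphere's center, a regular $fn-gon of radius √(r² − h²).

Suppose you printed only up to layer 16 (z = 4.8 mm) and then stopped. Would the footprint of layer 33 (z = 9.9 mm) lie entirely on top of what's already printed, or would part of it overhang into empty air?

part overhangs

Compare the two slices. At z = 4.8: the r=5.5 sphere slices to a regular 24-gon of circumradius 5.455 (√(r²−h²) with h=0.7 from center) (area = (24/2)·5.455²·sin(360°/24) = 92.43 mm²); the cube at (4.5, 11) is not intersected at this z (z outside [6, 30.5]); the cone at (5.5, 9) is not intersected at this z (z outside [10.5, 28]); Taking the union: only the r=5.5 sphere is present, so the union is just that shape — area = 92.43 mm²; the r=5 cylinder at (-3.5, 0) gives a regular 24-gon of circumradius 5 (constant along its height) (area = (24/2)·5.000²·sin(360°/24) = 77.65 mm²); Taking the union: the regions partially overlap — summed areas 170.08 mm² minus the doubly-counted overlap 49.05 mm² gives 121.03 mm² — area = 121.03 mm². At z = 9.9: the r=5.5 sphere contributes a regular 24-gon of circumradius √(5.5²−4.4²) = 3.300 (area = (24/2)·3.300²·sin(360°/24) = 33.82 mm²); the cube at (4.5, 11) (footprint 28.5×19) is included at this height (area 541.50 mm²); the cone at (5.5, 9) is not intersected at this z (z outside [10.5, 28]); Combining (union): the 2 present regions are separate (no shared area or edge), so areas and boundary lengths simply add and each stays a separate island — area = 575.32 mm²; the cylinder at (-3.5, 0): section is a regular 24-gon, circumradius r=5 (area = (24/2)·5.000²·sin(360°/24) = 77.65 mm²); Combining (union): the regions partially overlap — summed areas 652.97 mm² minus the doubly-counted overlap 24.01 mm² gives 628.96 mm² — area = 628.96 mm². Checking containment: at z = 9.9 the cross-section extends beyond the z = 4.8 cross-section by about 541.50 mm².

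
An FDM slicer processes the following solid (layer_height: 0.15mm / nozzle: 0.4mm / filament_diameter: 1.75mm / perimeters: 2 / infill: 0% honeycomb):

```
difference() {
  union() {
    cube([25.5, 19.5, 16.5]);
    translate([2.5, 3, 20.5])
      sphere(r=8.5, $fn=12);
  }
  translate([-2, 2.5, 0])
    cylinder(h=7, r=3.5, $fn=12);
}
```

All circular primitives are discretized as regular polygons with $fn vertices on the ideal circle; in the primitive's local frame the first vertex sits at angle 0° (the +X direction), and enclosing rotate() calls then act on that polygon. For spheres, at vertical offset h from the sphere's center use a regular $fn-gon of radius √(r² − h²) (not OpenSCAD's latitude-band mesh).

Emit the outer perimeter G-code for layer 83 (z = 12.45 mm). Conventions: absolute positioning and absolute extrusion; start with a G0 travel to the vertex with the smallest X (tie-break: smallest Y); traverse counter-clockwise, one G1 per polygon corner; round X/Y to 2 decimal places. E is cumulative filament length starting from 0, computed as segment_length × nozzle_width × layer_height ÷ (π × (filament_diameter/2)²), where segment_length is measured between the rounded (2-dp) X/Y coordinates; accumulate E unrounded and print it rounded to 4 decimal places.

G0 X-0.23 Y3.00 Z12.45
G1 X0.00 Y2.15 E0.0220
G1 X0.00 Y0.00 E0.0756
G1 X25.50 Y0.00 E0.7117
G1 X25.50 Y19.50 E1.1981
G1 X0.00 Y19.50 E1.8342
G1 X0.00 Y3.85 E2.2246
G1 X-0.23 Y3.00 E2.2466

At z = 12.45 mm: the cube is present — its section is the full 25.5×19.5 rectangle; the r=8.5 sphere at (2.5, 3) slices to a regular 12-gon of circumradius 2.729 (√(r²−h²) with h=8.05 from center); Combining (union): the regions partially overlap (shared area 22.15 mm²), so overlapping operands fuse into one piece — 1 connected region; the cylinder at (-2, 2.5) is absent (z outside [0, 7]); Taking the first minus the rest: none of the subtracted shapes is present at this height, so that combined region is unchanged — 1 connected region. The outline is a single polygon with 7 vertices. Extrusion per mm of travel: 0.4 × 0.15 / (π × 0.875²) = 0.024945. Accumulating E over each segment gives final E = 2.2466.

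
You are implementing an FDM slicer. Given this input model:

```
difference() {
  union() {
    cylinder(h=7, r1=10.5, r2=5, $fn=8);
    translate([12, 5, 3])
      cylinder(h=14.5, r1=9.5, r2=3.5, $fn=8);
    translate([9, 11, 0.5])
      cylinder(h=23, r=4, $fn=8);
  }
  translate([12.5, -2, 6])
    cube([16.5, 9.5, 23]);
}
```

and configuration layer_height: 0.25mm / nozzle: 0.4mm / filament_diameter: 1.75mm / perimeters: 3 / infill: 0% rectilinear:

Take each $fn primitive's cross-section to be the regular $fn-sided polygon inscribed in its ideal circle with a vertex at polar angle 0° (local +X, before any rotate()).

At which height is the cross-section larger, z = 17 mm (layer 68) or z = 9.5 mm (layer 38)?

Layer 68 (z = 17): the cone does not reach this height (z outside [0, 7]); the cone at (12, 5) contributes a regular 8-gon of circumradius 3.707 (interpolated between r1=9.5 and r2=3.5 at t=0.966) (area = (8/2)·3.707²·sin(360°/8) = 38.87 mm²); the r=4 cylinder at (9, 11) contributes a regular 8-gon of circumradius 4 (area = (8/2)·4.000²·sin(360°/8) = 45.25 mm²); Combining (union): the regions partially overlap — summed areas 84.12 mm² minus the doubly-counted overlap 1.24 mm² gives 82.88 mm² — area = 82.88 mm²; the 16.5×9.5 cube at (12.5, -2) contributes its full rectangle (area 156.75 mm²); Taking the first minus the rest: starting from that combined region (82.88 mm²), the 16.5×9.5 cube at (12.5, -2) partially overlaps it — only the 14.64 mm² overlap (of its 156.75 mm²) is removed, clipping the outline — area = 68.24 mm². So its area = 68.24 mm². Layer 38 (z = 9.5): the cone is absent (z outside [0, 7]); the cone at (12, 5) (r1=9.5→r2=3.5) has section circumradius 6.810 here — a regular 8-gon (area = (8/2)·6.810²·sin(360°/8) = 131.18 mm²); the cylinder at (9, 11): section is a regular 8-gon, circumradius r=4 (area = (8/2)·4.000²·sin(360°/8) = 45.25 mm²); Taking the union: the regions partially overlap — summed areas 176.44 mm² minus the doubly-counted overlap 18.31 mm² gives 158.13 mm² — area = 158.13 mm²; the cube at (12.5, -2) is present — its section is the full 16.5×9.5 rectangle (area 156.75 mm²); Subtracting the remaining from the first: starting from the result so far (158.13 mm²), the 16.5×9.5 cube at (12.5, -2) partially overlaps it — only the 43.92 mm² overlap (of its 156.75 mm²) is removed, clipping the outline — area = 114.21 mm². So its area = 114.21 mm². Layer 38 is larger (114.21 vs 68.24 mm²).

layer 38 (z = 9.5 mm)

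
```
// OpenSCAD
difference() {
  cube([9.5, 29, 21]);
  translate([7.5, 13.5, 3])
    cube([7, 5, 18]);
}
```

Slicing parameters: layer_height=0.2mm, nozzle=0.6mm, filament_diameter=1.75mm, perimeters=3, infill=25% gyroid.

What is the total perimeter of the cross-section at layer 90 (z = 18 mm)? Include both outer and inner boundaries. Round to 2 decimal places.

At z = 18 mm: the cube (footprint 9.5×29) is included at this height (perimeter 77.00 mm); the cube at (7.5, 13.5) (footprint 7×5) is included at this height (perimeter 24.00 mm); Subtracting the remaining from the first: starting from the 9.5×29 cube, the 7×5 cube at (7.5, 13.5) partially overlaps it — only the 10.00 mm² overlap (of its 35.00 mm²) is removed, clipping the outline — boundary = 81.00 mm. Overall, the cross-section is a single solid region. Total boundary length (outer) = 81.00 mm.

81.00 mm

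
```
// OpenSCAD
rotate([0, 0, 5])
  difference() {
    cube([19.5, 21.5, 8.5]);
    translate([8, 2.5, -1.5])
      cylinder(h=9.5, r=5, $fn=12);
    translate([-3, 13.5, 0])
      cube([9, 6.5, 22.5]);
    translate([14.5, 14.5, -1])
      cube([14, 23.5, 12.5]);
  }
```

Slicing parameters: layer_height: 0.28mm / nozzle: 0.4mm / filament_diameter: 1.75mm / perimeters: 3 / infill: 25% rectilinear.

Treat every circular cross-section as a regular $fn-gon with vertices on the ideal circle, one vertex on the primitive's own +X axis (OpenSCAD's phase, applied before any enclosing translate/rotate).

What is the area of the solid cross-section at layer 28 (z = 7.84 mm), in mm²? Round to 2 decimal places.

At z = 7.84 mm: the cube (footprint 19.5×21.5) is included at this height (area 419.25 mm²); the cylinder at (8, 2.5): section is a regular 12-gon, circumradius r=5 (area = (12/2)·5.000²·sin(360°/12) = 75.00 mm²); the 9×6.5 cube at (-3, 13.5) contributes its full rectangle (area 58.50 mm²); the cube at (14.5, 14.5) is present — its section is the full 14×23.5 rectangle (area 329.00 mm²); After the difference (first − rest): starting from the 19.5×21.5 cube (419.25 mm²), the r=5 cylinder at (8, 2.5) partially overlaps it — only the 60.83 mm² overlap (of its 75.00 mm²) is removed, clipping the outline; the 9×6.5 cube at (-3, 13.5) partially overlaps it — only the 39.00 mm² overlap (of its 58.50 mm²) is removed, clipping the outline; the 14×23.5 cube at (14.5, 14.5) partially overlaps it — only the 35.00 mm² overlap (of its 329.00 mm²) is removed, clipping the outline — area = 284.42 mm²; (whole slice rotated 5° about Z — lengths, areas and connectivity unchanged). Overall, the cross-section is a single solid region. Net area = 284.42 mm².

284.42 mm²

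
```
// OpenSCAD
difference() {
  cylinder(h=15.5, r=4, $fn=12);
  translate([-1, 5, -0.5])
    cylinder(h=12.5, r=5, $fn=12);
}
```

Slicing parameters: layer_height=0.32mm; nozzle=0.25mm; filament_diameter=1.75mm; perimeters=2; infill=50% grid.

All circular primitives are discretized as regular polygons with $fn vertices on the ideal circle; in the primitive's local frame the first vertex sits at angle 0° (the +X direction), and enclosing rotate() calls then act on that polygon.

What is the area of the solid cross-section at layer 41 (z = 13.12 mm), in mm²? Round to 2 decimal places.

At z = 13.12 mm: the r=4 cylinder contributes a regular 12-gon of circumradius 4 (area = (12/2)·4.000²·sin(360°/12) = 48.00 mm²); the cylinder at (-1, 5) is not intersected at this z (z outside [-0.5, 12]); After the difference (first − rest): none of the subtracted shapes is present at this height, so the r=4 cylinder is unchanged — area = 48.00 mm². Overall, the cross-section is a single solid region. Net area = 48.00 mm².

48.00 mm²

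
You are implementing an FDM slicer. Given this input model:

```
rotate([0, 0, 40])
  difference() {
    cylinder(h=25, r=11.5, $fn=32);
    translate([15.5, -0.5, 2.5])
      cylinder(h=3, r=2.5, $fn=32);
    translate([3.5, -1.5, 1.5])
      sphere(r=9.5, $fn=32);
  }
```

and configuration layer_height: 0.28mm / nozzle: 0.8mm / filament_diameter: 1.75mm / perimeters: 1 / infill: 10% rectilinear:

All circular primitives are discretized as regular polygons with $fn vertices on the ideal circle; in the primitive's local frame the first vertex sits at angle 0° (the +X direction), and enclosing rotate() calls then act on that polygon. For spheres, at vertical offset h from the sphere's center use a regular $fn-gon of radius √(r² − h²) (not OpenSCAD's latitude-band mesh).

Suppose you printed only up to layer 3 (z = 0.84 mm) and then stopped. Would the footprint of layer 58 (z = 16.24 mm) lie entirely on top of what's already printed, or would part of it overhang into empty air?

part overhangs

Compare the two slices. At z = 0.84: the r=11.5 cylinder gives a regular 32-gon of circumradius 11.5 (constant along its height) (area = (32/2)·11.500²·sin(360°/32) = 412.81 mm²); the cylinder at (15.5, -0.5) is absent (z outside [2.5, 5.5]); the r=9.5 sphere at (3.5, -1.5) contributes a regular 32-gon of circumradius √(9.5²−0.66²) = 9.477 (area = (32/2)·9.477²·sin(360°/32) = 280.35 mm²); Subtracting the remaining from the first: starting from the r=11.5 cylinder (412.81 mm²), the r=9.5 sphere at (3.5, -1.5) partially overlaps it — only the 255.78 mm² overlap (of its 280.35 mm²) is removed, clipping the outline — area = 157.03 mm²; (whole slice rotated 40° about Z — lengths, areas and connectivity unchanged). At z = 16.24: the r=11.5 cylinder contributes a regular 32-gon of circumradius 11.5 (area = (32/2)·11.500²·sin(360°/32) = 412.81 mm²); the cylinder at (15.5, -0.5) does not reach this height (z outside [2.5, 5.5]); the sphere at (3.5, -1.5) does not reach this height (|z−center|=14.740 > r=9.5); Taking the first minus the rest: none of the subtracted shapes is present at this height, so the r=11.5 cylinder is unchanged — area = 412.81 mm²; (rotated 40° about Z; rotation is an isometry so areas/perimeters/island counts are preserved). Checking containment: at z = 16.24 the cross-section extends beyond the z = 0.84 cross-section by about 255.78 mm².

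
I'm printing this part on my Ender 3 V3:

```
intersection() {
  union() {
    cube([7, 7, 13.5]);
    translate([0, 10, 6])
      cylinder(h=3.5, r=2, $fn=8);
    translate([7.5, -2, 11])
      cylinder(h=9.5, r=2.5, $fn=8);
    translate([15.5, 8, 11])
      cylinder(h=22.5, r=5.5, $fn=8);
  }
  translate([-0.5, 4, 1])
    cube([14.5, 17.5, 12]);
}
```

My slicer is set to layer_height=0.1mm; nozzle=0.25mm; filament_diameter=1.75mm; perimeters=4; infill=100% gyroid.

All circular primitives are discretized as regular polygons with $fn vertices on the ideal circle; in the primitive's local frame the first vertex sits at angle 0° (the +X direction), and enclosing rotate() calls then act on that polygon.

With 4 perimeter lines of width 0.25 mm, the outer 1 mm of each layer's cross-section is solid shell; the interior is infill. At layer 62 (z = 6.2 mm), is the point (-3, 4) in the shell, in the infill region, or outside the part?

outside

At z = 6.2 mm: the 7×7 cube contributes its full rectangle; the r=2 cylinder at (0, 10) contributes a regular 8-gon of circumradius 2; the cylinder at (7.5, -2) does not reach this height (z outside [11, 20.5]); the cylinder at (15.5, 8) does not reach this height (z outside [11, 33.5]); Merging all regions: the 2 present regions are separate (no shared area or edge), so areas and boundary lengths simply add and each stays a separate island — 2 connected regions; the cube at (-0.5, 4) is present — its section is the full 14.5×17.5 rectangle; Taking the intersection: the 14.5×17.5 cube at (-0.5, 4) partially overlaps that combined region; clipping to the common part keeps 28.55 mm² — 2 connected regions. Overall, the cross-section has 2 separate islands. The nearest boundary edge runs (7.00, 4.00)→(0.00, 4.00); distance from the point to it = 3.00 mm. The point is not inside any of the regions above, so it lies outside the cross-section (3.00 mm from the nearest boundary).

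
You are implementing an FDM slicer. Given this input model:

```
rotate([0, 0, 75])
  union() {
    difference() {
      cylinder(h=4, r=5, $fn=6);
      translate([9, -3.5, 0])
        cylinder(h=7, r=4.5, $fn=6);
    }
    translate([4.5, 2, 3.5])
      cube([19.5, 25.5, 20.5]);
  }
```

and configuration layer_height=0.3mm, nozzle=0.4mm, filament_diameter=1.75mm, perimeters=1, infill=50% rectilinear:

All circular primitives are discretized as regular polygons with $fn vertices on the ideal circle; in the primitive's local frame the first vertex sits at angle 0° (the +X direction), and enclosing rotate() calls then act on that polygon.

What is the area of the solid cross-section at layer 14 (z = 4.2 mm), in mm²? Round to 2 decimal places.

497.25 mm²

At z = 4.2 mm: the cylinder is not intersected at this z (z outside [0, 4]); the r=4.5 cylinder at (9, -3.5) contributes a regular 6-gon of circumradius 4.5 (area = (6/2)·4.500²·sin(360°/6) = 52.61 mm²); Subtracting the remaining from the first: the first operand is absent here, so nothing remains; the cube at (4.5, 2) is present — its section is the full 19.5×25.5 rectangle (area 497.25 mm²); Combining (union): only the 19.5×25.5 cube at (4.5, 2) is present, so the union is just that shape — area = 497.25 mm²; (rotated 75° about Z; rotation is an isometry so areas/perimeters/island counts are preserved). Overall, the cross-section is a single solid region. Net area = 497.25 mm².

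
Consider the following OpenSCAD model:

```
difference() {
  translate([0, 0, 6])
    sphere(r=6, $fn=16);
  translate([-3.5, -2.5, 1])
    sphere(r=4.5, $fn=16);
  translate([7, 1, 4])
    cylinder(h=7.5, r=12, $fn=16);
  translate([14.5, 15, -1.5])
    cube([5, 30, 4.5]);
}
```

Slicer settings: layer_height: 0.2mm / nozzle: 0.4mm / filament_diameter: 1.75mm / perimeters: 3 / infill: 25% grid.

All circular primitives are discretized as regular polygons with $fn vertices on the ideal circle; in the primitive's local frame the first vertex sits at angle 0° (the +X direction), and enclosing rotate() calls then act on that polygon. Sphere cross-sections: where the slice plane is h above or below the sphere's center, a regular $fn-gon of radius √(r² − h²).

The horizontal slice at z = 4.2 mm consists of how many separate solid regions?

At z = 4.2 mm: the r=6 sphere slices to a regular 16-gon of circumradius 5.724 (√(r²−h²) with h=1.8 from center); the r=4.5 sphere at (-3.5, -2.5) contributes a regular 16-gon of circumradius √(4.5²−3.2²) = 3.164; the r=12 cylinder at (7, 1) gives a regular 16-gon of circumradius 12 (constant along its height); the cube at (14.5, 15) is absent (z outside [-1.5, 3]); Subtracting the remaining from the first: starting from the r=6 sphere, the r=4.5 sphere at (-3.5, -2.5) partially overlaps it — only the 21.84 mm² overlap (of its 30.65 mm²) is removed, clipping the outline; the r=12 cylinder at (7, 1) partially overlaps it — only the 76.86 mm² overlap (of its 440.85 mm²) is removed, clipping the outline — 1 connected region. The result has 1 disconnected region.

1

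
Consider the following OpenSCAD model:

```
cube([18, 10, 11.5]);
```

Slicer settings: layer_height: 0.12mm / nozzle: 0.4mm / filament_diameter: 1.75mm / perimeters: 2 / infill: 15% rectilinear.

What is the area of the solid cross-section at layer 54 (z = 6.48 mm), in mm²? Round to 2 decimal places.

At z = 6.48 mm: the cube is present — its section is the full 18×10 rectangle (area 180.00 mm²). Overall, the cross-section is a single solid region. Net area = 180.00 mm².

180.00 mm²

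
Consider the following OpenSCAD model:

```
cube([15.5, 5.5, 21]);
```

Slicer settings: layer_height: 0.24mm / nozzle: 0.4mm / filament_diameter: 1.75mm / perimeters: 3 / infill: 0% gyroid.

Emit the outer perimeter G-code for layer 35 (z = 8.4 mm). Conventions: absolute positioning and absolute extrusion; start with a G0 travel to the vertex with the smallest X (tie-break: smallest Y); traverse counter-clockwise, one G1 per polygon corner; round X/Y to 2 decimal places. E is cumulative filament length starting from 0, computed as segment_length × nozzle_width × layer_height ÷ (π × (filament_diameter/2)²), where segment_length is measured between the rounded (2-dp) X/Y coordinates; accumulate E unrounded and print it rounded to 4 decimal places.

At z = 8.4 mm: the cube is present — its section is the full 15.5×5.5 rectangle. The outline is a single polygon with 4 vertices. Extrusion per mm of travel: 0.4 × 0.24 / (π × 0.875²) = 0.039912. Accumulating E over each segment gives final E = 1.6763.

G0 X0.00 Y0.00 Z8.40
G1 X15.50 Y0.00 E0.6186
G1 X15.50 Y5.50 E0.8382
G1 X0.00 Y5.50 E1.4568
G1 X0.00 Y0.00 E1.6763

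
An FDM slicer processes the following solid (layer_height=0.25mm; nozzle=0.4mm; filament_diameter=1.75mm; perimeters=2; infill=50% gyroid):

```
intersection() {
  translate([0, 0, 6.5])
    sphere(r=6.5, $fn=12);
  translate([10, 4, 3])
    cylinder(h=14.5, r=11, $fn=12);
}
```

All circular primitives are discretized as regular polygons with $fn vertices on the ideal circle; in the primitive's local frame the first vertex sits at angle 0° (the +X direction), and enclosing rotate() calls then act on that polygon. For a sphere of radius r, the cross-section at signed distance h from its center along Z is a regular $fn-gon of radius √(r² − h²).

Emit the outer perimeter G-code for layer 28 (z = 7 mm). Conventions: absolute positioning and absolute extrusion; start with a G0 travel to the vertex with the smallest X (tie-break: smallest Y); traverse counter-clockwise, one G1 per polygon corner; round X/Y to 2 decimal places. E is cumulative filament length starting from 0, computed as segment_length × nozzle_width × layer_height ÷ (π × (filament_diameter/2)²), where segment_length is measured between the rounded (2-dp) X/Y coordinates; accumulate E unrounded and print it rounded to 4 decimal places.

G0 X-1.00 Y4.00 Z7.00
G1 X0.47 Y-1.50 E0.2367
G1 X3.91 Y-4.94 E0.4389
G1 X5.61 Y-3.24 E0.5389
G1 X6.48 Y0.00 E0.6784
G1 X5.61 Y3.24 E0.8179
G1 X3.24 Y5.61 E0.9572
G1 X0.00 Y6.48 E1.0967
G1 X-0.36 Y6.38 E1.1122
G1 X-1.00 Y4.00 E1.2147

At z = 7 mm: the r=6.5 sphere contributes a regular 12-gon of circumradius √(6.5²−0.5²) = 6.481; the r=11 cylinder at (10, 4) gives a regular 12-gon of circumradius 11 (constant along its height); Taking the intersection: the r=11 cylinder at (10, 4) partially overlaps the r=6.5 sphere; clipping to the common part keeps 54.73 mm² — 1 connected region. The outline is a single polygon with 9 vertices. Extrusion per mm of travel: 0.4 × 0.25 / (π × 0.875²) = 0.041575. Accumulating E over each segment gives final E = 1.2147.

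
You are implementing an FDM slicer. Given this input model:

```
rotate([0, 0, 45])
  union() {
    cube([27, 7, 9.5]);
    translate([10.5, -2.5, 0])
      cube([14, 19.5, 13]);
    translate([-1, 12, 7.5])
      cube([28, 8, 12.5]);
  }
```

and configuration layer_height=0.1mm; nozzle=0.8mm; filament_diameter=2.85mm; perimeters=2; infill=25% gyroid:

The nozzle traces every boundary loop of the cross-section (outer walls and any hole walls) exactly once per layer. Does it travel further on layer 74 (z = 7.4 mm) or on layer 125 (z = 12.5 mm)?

layer 125 (z = 12.5 mm)

Layer 74 (z = 7.4): the 27×7 cube contributes its full rectangle (perimeter 68.00 mm); the 14×19.5 cube at (10.5, -2.5) contributes its full rectangle (perimeter 67.00 mm); the cube at (-1, 12) does not reach this height (z outside [7.5, 20]); Taking the union: the regions partially overlap (shared area 98.00 mm²), so the edge portions inside another operand are dropped and the merged outline is re-measured after clipping — boundary = 93.00 mm; (rotated 45° about Z; rotation is an isometry so areas/perimeters/island counts are preserved). So its perimeter = 93.00 mm. Layer 125 (z = 12.5): the cube is not intersected at this z (z outside [0, 9.5]); the 14×19.5 cube at (10.5, -2.5) contributes its full rectangle (perimeter 67.00 mm); the 28×8 cube at (-1, 12) contributes its full rectangle (perimeter 72.00 mm); Combining (union): the regions partially overlap (shared area 70.00 mm²), so the edge portions inside another operand are dropped and the merged outline is re-measured after clipping — boundary = 101.00 mm; (whole slice rotated 45° about Z — lengths, areas and connectivity unchanged). So its perimeter = 101.00 mm. Layer 125 is larger (101.00 vs 93.00 mm).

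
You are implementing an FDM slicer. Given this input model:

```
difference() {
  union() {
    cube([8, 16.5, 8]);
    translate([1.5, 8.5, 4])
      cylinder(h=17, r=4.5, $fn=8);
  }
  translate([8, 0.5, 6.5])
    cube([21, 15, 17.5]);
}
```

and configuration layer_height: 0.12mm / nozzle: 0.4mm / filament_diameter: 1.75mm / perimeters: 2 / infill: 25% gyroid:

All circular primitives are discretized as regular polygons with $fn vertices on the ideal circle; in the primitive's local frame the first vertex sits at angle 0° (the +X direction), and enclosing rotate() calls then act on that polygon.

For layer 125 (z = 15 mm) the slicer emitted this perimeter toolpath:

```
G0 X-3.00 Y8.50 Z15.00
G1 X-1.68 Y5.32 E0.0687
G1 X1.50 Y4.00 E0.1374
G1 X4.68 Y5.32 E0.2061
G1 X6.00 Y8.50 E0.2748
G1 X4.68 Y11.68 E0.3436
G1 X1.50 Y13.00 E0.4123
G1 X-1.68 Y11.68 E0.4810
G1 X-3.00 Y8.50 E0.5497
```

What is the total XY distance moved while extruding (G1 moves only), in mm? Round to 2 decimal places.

27.54 mm

Sum the Euclidean lengths of each G1 segment: total = 27.54 mm.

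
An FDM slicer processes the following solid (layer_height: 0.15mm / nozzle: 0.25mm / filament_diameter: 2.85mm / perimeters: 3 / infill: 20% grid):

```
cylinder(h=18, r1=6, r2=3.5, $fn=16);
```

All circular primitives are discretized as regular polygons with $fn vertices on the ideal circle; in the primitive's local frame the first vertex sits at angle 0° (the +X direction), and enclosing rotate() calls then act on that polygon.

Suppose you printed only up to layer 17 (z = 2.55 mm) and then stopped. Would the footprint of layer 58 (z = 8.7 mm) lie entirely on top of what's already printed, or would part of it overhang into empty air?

entirely on top

Compare the two slices. At z = 2.55: the cone: at t=0.142 of its height the radius interpolates to r₁+(r₂−r₁)t = 5.646, giving a regular 16-gon of that circumradius (area = (16/2)·5.646²·sin(360°/16) = 97.59 mm²). At z = 8.7: the cone contributes a regular 16-gon of circumradius 4.792 (interpolated between r1=6 and r2=3.5 at t=0.483) (area = (16/2)·4.792²·sin(360°/16) = 70.29 mm²). Checking containment: the cross-section at z = 8.7 is a subset of the cross-section at z = 2.55.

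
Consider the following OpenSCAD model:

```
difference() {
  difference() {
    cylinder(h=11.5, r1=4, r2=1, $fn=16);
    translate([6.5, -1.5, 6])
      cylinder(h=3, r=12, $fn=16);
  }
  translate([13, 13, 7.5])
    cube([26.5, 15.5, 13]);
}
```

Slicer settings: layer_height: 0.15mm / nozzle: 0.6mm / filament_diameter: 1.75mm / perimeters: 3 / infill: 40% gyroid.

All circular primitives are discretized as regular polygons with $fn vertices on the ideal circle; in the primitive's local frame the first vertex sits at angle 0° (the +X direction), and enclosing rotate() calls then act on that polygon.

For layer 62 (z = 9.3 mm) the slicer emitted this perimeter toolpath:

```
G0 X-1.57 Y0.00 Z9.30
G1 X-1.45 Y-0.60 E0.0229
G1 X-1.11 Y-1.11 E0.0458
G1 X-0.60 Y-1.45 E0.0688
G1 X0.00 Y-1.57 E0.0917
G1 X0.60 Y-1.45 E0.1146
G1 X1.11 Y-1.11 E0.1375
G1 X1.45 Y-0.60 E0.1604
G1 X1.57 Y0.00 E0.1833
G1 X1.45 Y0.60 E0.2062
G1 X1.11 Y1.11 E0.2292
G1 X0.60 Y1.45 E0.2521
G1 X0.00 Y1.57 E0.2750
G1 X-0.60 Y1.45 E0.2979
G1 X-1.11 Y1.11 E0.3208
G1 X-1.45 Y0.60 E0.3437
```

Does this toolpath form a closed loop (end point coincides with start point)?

no

Start point (G0): (-1.57, 0.00). End point (last G1): the path does not return to the start — open.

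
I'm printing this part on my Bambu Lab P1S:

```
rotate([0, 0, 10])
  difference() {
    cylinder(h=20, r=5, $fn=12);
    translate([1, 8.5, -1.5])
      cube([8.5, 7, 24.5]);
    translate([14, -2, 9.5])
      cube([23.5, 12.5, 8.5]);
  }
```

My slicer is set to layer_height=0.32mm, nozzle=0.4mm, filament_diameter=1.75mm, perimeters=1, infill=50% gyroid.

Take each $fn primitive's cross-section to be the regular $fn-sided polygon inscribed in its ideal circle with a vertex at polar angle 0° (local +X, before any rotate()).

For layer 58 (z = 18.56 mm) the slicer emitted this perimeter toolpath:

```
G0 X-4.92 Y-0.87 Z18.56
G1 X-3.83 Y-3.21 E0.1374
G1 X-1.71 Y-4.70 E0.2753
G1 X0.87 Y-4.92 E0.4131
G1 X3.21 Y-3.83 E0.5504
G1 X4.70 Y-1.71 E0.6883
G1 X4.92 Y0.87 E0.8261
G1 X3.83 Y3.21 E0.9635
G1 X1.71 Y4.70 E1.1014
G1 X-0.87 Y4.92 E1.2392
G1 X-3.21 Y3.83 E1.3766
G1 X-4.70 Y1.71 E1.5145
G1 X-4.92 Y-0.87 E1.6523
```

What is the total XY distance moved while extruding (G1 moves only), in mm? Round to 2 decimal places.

Sum the Euclidean lengths of each G1 segment: total = 31.05 mm.

31.05 mm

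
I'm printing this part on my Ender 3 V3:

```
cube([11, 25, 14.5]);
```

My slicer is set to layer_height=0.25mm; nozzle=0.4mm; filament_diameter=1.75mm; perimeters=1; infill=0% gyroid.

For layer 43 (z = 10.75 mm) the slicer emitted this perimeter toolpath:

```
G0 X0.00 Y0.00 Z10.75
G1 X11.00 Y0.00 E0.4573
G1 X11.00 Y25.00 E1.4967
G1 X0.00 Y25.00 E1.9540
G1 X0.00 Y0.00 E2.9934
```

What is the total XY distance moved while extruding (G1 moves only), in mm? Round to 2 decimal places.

72.00 mm

Sum the Euclidean lengths of each G1 segment: total = 72.00 mm.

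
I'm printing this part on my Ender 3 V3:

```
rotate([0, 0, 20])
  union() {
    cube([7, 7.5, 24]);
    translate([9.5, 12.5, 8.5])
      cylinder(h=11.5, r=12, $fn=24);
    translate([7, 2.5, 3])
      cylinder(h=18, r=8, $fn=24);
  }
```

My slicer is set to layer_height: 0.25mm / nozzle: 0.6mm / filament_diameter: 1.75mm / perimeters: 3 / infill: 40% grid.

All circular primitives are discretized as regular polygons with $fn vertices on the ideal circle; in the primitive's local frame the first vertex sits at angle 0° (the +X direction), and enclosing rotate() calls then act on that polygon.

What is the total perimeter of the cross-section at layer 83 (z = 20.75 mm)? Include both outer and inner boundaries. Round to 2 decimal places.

At z = 20.75 mm: the 7×7.5 cube contributes its full rectangle (perimeter 29.00 mm); the cylinder at (9.5, 12.5) does not reach this height (z outside [8.5, 20]); the r=8 cylinder at (7, 2.5) contributes a regular 24-gon of circumradius 8 (perimeter = 2·24·8.000·sin(180°/24) = 50.12 mm); Combining (union): the regions partially overlap (shared area 52.04 mm²), so the edge portions inside another operand are dropped and the merged outline is re-measured after clipping — boundary = 50.69 mm; (rotated 20° about Z; rotation is an isometry so areas/perimeters/island counts are preserved). Overall, the cross-section is a single solid region. Total boundary length (outer) = 50.69 mm.

50.69 mm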